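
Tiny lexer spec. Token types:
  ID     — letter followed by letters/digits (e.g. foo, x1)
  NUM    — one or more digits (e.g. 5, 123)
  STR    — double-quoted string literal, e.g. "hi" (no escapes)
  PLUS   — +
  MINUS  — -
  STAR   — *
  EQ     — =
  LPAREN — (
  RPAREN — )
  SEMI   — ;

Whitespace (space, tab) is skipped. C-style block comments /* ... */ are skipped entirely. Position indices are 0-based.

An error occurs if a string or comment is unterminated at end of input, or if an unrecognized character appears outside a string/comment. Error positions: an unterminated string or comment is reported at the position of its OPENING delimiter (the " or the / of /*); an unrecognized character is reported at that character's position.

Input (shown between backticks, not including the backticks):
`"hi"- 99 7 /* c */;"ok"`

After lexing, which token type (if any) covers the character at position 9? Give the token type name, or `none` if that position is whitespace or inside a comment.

Answer: NUM

Derivation:
pos=0: enter STRING mode
pos=0: emit STR "hi" (now at pos=4)
pos=4: emit MINUS '-'
pos=6: emit NUM '99' (now at pos=8)
pos=9: emit NUM '7' (now at pos=10)
pos=11: enter COMMENT mode (saw '/*')
exit COMMENT mode (now at pos=18)
pos=18: emit SEMI ';'
pos=19: enter STRING mode
pos=19: emit STR "ok" (now at pos=23)
DONE. 6 tokens: [STR, MINUS, NUM, NUM, SEMI, STR]
Position 9: char is '7' -> NUM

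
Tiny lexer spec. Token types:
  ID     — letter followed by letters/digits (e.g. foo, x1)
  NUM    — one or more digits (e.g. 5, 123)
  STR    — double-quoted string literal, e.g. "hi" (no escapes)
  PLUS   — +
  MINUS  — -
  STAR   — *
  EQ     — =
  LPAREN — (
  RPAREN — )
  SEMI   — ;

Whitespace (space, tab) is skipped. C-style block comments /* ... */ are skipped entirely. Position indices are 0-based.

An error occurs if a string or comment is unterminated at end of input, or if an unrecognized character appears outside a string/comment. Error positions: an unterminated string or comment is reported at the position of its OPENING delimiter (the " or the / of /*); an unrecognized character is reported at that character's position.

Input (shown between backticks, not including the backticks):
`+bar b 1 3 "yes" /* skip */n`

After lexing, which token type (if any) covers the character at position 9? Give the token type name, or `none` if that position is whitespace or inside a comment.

pos=0: emit PLUS '+'
pos=1: emit ID 'bar' (now at pos=4)
pos=5: emit ID 'b' (now at pos=6)
pos=7: emit NUM '1' (now at pos=8)
pos=9: emit NUM '3' (now at pos=10)
pos=11: enter STRING mode
pos=11: emit STR "yes" (now at pos=16)
pos=17: enter COMMENT mode (saw '/*')
exit COMMENT mode (now at pos=27)
pos=27: emit ID 'n' (now at pos=28)
DONE. 7 tokens: [PLUS, ID, ID, NUM, NUM, STR, ID]
Position 9: char is '3' -> NUM

Answer: NUM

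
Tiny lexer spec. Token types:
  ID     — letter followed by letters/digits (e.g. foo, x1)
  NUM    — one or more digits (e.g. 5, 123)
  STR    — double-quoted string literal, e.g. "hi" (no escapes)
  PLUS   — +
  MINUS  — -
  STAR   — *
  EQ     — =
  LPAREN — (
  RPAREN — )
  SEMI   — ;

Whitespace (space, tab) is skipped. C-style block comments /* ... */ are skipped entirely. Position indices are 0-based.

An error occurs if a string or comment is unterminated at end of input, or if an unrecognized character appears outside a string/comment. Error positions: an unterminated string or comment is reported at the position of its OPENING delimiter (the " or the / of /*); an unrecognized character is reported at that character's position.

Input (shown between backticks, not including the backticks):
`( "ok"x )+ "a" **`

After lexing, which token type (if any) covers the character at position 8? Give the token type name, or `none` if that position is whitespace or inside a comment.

Answer: RPAREN

Derivation:
pos=0: emit LPAREN '('
pos=2: enter STRING mode
pos=2: emit STR "ok" (now at pos=6)
pos=6: emit ID 'x' (now at pos=7)
pos=8: emit RPAREN ')'
pos=9: emit PLUS '+'
pos=11: enter STRING mode
pos=11: emit STR "a" (now at pos=14)
pos=15: emit STAR '*'
pos=16: emit STAR '*'
DONE. 8 tokens: [LPAREN, STR, ID, RPAREN, PLUS, STR, STAR, STAR]
Position 8: char is ')' -> RPAREN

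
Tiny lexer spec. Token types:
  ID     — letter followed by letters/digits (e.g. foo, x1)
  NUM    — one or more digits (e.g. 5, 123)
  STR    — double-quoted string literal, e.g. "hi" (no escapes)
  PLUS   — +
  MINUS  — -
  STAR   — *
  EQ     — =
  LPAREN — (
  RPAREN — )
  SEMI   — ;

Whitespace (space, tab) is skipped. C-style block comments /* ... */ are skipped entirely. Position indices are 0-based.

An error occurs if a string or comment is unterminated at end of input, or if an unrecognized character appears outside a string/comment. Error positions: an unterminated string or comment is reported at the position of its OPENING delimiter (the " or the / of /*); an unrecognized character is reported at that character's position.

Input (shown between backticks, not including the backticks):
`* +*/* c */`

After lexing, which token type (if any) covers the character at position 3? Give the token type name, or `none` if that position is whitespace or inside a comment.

Answer: STAR

Derivation:
pos=0: emit STAR '*'
pos=2: emit PLUS '+'
pos=3: emit STAR '*'
pos=4: enter COMMENT mode (saw '/*')
exit COMMENT mode (now at pos=11)
DONE. 3 tokens: [STAR, PLUS, STAR]
Position 3: char is '*' -> STAR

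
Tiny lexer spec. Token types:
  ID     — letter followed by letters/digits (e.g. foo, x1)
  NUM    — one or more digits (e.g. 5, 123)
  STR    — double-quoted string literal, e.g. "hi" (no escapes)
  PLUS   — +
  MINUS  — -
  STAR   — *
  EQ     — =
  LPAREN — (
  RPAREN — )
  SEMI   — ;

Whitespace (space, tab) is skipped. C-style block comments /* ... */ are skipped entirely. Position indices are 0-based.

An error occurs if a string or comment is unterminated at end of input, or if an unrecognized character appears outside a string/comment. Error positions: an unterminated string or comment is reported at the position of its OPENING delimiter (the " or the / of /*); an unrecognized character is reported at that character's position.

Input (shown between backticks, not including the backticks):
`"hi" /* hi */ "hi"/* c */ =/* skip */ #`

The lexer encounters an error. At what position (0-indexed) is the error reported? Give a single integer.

pos=0: enter STRING mode
pos=0: emit STR "hi" (now at pos=4)
pos=5: enter COMMENT mode (saw '/*')
exit COMMENT mode (now at pos=13)
pos=14: enter STRING mode
pos=14: emit STR "hi" (now at pos=18)
pos=18: enter COMMENT mode (saw '/*')
exit COMMENT mode (now at pos=25)
pos=26: emit EQ '='
pos=27: enter COMMENT mode (saw '/*')
exit COMMENT mode (now at pos=37)
pos=38: ERROR — unrecognized char '#'

Answer: 38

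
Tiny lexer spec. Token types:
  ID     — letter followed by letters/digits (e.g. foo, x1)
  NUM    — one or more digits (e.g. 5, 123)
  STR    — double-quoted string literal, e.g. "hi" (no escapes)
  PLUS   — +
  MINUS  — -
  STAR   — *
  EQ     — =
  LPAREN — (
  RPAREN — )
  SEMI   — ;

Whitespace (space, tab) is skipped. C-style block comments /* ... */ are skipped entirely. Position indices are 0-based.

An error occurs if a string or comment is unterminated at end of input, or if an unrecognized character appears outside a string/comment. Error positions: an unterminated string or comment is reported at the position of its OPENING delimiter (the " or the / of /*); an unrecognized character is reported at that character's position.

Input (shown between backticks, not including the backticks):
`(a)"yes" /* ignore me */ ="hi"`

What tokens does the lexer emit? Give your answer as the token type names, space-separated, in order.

pos=0: emit LPAREN '('
pos=1: emit ID 'a' (now at pos=2)
pos=2: emit RPAREN ')'
pos=3: enter STRING mode
pos=3: emit STR "yes" (now at pos=8)
pos=9: enter COMMENT mode (saw '/*')
exit COMMENT mode (now at pos=24)
pos=25: emit EQ '='
pos=26: enter STRING mode
pos=26: emit STR "hi" (now at pos=30)
DONE. 6 tokens: [LPAREN, ID, RPAREN, STR, EQ, STR]

Answer: LPAREN ID RPAREN STR EQ STR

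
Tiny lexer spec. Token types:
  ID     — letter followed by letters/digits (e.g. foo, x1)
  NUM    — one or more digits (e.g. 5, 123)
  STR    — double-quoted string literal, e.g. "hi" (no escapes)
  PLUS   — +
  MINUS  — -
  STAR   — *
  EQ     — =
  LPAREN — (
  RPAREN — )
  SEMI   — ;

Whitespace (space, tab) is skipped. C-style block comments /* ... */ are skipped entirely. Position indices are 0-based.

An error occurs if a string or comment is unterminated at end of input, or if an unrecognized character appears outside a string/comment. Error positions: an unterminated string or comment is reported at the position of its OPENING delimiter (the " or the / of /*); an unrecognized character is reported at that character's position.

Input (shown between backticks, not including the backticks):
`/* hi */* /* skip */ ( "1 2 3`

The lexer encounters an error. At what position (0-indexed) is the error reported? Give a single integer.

Answer: 23

Derivation:
pos=0: enter COMMENT mode (saw '/*')
exit COMMENT mode (now at pos=8)
pos=8: emit STAR '*'
pos=10: enter COMMENT mode (saw '/*')
exit COMMENT mode (now at pos=20)
pos=21: emit LPAREN '('
pos=23: enter STRING mode
pos=23: ERROR — unterminated string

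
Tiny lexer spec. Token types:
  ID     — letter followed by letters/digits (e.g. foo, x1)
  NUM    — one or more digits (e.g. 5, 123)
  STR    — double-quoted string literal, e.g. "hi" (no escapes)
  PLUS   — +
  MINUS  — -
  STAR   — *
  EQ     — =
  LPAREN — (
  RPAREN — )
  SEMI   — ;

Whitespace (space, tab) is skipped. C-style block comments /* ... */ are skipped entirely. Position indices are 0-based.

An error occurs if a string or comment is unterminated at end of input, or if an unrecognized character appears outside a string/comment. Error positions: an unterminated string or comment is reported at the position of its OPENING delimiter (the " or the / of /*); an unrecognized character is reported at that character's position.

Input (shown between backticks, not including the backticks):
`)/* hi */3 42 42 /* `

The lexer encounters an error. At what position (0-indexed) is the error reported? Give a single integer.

Answer: 17

Derivation:
pos=0: emit RPAREN ')'
pos=1: enter COMMENT mode (saw '/*')
exit COMMENT mode (now at pos=9)
pos=9: emit NUM '3' (now at pos=10)
pos=11: emit NUM '42' (now at pos=13)
pos=14: emit NUM '42' (now at pos=16)
pos=17: enter COMMENT mode (saw '/*')
pos=17: ERROR — unterminated comment (reached EOF)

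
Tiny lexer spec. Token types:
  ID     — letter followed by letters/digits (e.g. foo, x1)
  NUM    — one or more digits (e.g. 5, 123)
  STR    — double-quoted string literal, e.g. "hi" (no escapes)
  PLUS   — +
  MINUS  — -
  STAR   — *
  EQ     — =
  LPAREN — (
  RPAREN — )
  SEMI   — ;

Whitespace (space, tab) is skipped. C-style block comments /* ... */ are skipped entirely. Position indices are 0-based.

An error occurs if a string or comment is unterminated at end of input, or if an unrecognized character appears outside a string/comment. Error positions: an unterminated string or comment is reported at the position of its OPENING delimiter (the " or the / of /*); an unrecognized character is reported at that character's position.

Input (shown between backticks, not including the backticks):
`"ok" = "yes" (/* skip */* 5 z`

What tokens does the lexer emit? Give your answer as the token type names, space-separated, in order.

pos=0: enter STRING mode
pos=0: emit STR "ok" (now at pos=4)
pos=5: emit EQ '='
pos=7: enter STRING mode
pos=7: emit STR "yes" (now at pos=12)
pos=13: emit LPAREN '('
pos=14: enter COMMENT mode (saw '/*')
exit COMMENT mode (now at pos=24)
pos=24: emit STAR '*'
pos=26: emit NUM '5' (now at pos=27)
pos=28: emit ID 'z' (now at pos=29)
DONE. 7 tokens: [STR, EQ, STR, LPAREN, STAR, NUM, ID]

Answer: STR EQ STR LPAREN STAR NUM ID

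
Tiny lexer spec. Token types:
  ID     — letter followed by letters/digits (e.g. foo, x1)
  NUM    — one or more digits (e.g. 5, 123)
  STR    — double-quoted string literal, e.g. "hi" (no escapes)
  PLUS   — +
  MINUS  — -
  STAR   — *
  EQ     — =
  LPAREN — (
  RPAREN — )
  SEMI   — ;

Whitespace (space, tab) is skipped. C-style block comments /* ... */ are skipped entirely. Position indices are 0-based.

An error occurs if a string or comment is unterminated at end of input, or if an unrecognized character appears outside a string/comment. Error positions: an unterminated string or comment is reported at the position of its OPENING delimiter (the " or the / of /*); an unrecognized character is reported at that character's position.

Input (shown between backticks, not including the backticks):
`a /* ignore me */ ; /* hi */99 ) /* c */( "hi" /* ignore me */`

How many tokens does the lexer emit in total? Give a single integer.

Answer: 6

Derivation:
pos=0: emit ID 'a' (now at pos=1)
pos=2: enter COMMENT mode (saw '/*')
exit COMMENT mode (now at pos=17)
pos=18: emit SEMI ';'
pos=20: enter COMMENT mode (saw '/*')
exit COMMENT mode (now at pos=28)
pos=28: emit NUM '99' (now at pos=30)
pos=31: emit RPAREN ')'
pos=33: enter COMMENT mode (saw '/*')
exit COMMENT mode (now at pos=40)
pos=40: emit LPAREN '('
pos=42: enter STRING mode
pos=42: emit STR "hi" (now at pos=46)
pos=47: enter COMMENT mode (saw '/*')
exit COMMENT mode (now at pos=62)
DONE. 6 tokens: [ID, SEMI, NUM, RPAREN, LPAREN, STR]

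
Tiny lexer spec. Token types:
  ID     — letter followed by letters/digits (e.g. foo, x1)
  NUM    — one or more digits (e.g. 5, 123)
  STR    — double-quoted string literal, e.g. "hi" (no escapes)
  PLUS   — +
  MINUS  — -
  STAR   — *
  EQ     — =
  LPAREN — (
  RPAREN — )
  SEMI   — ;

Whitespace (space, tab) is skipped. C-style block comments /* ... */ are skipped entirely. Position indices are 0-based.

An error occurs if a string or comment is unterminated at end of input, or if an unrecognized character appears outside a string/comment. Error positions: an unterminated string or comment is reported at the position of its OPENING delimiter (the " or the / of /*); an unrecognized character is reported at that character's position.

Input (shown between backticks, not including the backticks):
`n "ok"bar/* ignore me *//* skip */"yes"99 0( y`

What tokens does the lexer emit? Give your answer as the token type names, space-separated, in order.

pos=0: emit ID 'n' (now at pos=1)
pos=2: enter STRING mode
pos=2: emit STR "ok" (now at pos=6)
pos=6: emit ID 'bar' (now at pos=9)
pos=9: enter COMMENT mode (saw '/*')
exit COMMENT mode (now at pos=24)
pos=24: enter COMMENT mode (saw '/*')
exit COMMENT mode (now at pos=34)
pos=34: enter STRING mode
pos=34: emit STR "yes" (now at pos=39)
pos=39: emit NUM '99' (now at pos=41)
pos=42: emit NUM '0' (now at pos=43)
pos=43: emit LPAREN '('
pos=45: emit ID 'y' (now at pos=46)
DONE. 8 tokens: [ID, STR, ID, STR, NUM, NUM, LPAREN, ID]

Answer: ID STR ID STR NUM NUM LPAREN ID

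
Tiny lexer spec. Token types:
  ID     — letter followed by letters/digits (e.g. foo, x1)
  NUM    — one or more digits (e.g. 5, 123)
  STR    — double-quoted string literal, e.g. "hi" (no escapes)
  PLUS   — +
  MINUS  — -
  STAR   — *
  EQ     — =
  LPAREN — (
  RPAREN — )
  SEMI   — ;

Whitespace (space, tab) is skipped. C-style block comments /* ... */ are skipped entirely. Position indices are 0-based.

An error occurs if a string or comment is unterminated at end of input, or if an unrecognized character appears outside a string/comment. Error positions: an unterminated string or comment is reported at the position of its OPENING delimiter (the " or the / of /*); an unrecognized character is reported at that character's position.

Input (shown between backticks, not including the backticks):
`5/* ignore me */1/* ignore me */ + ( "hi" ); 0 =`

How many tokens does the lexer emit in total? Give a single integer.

pos=0: emit NUM '5' (now at pos=1)
pos=1: enter COMMENT mode (saw '/*')
exit COMMENT mode (now at pos=16)
pos=16: emit NUM '1' (now at pos=17)
pos=17: enter COMMENT mode (saw '/*')
exit COMMENT mode (now at pos=32)
pos=33: emit PLUS '+'
pos=35: emit LPAREN '('
pos=37: enter STRING mode
pos=37: emit STR "hi" (now at pos=41)
pos=42: emit RPAREN ')'
pos=43: emit SEMI ';'
pos=45: emit NUM '0' (now at pos=46)
pos=47: emit EQ '='
DONE. 9 tokens: [NUM, NUM, PLUS, LPAREN, STR, RPAREN, SEMI, NUM, EQ]

Answer: 9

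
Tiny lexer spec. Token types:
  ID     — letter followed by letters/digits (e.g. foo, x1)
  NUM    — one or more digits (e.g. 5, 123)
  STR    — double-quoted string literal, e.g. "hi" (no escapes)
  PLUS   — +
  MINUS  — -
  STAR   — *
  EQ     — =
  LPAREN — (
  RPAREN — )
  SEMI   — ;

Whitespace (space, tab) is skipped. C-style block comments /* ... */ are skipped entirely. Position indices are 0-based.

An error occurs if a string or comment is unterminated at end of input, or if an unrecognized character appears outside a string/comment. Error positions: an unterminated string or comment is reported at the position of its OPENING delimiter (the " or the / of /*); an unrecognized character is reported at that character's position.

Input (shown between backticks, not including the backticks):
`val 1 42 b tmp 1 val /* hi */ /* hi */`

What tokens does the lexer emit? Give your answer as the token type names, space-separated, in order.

pos=0: emit ID 'val' (now at pos=3)
pos=4: emit NUM '1' (now at pos=5)
pos=6: emit NUM '42' (now at pos=8)
pos=9: emit ID 'b' (now at pos=10)
pos=11: emit ID 'tmp' (now at pos=14)
pos=15: emit NUM '1' (now at pos=16)
pos=17: emit ID 'val' (now at pos=20)
pos=21: enter COMMENT mode (saw '/*')
exit COMMENT mode (now at pos=29)
pos=30: enter COMMENT mode (saw '/*')
exit COMMENT mode (now at pos=38)
DONE. 7 tokens: [ID, NUM, NUM, ID, ID, NUM, ID]

Answer: ID NUM NUM ID ID NUM ID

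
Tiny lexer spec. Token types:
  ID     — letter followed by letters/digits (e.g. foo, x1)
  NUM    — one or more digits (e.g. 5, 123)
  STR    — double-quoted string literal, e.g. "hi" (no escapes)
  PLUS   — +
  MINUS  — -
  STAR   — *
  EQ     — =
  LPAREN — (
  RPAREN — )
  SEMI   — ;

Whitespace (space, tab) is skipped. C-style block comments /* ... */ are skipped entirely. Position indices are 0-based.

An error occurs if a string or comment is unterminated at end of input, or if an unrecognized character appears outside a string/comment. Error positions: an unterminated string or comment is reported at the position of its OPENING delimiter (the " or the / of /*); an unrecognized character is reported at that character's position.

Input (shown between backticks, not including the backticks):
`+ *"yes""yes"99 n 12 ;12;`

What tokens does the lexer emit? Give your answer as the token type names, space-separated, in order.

Answer: PLUS STAR STR STR NUM ID NUM SEMI NUM SEMI

Derivation:
pos=0: emit PLUS '+'
pos=2: emit STAR '*'
pos=3: enter STRING mode
pos=3: emit STR "yes" (now at pos=8)
pos=8: enter STRING mode
pos=8: emit STR "yes" (now at pos=13)
pos=13: emit NUM '99' (now at pos=15)
pos=16: emit ID 'n' (now at pos=17)
pos=18: emit NUM '12' (now at pos=20)
pos=21: emit SEMI ';'
pos=22: emit NUM '12' (now at pos=24)
pos=24: emit SEMI ';'
DONE. 10 tokens: [PLUS, STAR, STR, STR, NUM, ID, NUM, SEMI, NUM, SEMI]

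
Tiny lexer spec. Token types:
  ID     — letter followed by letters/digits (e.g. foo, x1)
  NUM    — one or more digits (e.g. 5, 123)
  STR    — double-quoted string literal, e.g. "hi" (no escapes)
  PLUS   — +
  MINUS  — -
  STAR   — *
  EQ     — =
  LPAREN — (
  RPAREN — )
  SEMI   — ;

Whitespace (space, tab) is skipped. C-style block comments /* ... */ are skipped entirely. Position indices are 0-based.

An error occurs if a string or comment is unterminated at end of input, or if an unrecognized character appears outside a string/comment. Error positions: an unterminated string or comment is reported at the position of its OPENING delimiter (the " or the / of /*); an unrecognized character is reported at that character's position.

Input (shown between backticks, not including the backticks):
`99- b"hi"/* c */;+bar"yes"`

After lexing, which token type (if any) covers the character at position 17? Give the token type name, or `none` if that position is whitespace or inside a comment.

Answer: PLUS

Derivation:
pos=0: emit NUM '99' (now at pos=2)
pos=2: emit MINUS '-'
pos=4: emit ID 'b' (now at pos=5)
pos=5: enter STRING mode
pos=5: emit STR "hi" (now at pos=9)
pos=9: enter COMMENT mode (saw '/*')
exit COMMENT mode (now at pos=16)
pos=16: emit SEMI ';'
pos=17: emit PLUS '+'
pos=18: emit ID 'bar' (now at pos=21)
pos=21: enter STRING mode
pos=21: emit STR "yes" (now at pos=26)
DONE. 8 tokens: [NUM, MINUS, ID, STR, SEMI, PLUS, ID, STR]
Position 17: char is '+' -> PLUS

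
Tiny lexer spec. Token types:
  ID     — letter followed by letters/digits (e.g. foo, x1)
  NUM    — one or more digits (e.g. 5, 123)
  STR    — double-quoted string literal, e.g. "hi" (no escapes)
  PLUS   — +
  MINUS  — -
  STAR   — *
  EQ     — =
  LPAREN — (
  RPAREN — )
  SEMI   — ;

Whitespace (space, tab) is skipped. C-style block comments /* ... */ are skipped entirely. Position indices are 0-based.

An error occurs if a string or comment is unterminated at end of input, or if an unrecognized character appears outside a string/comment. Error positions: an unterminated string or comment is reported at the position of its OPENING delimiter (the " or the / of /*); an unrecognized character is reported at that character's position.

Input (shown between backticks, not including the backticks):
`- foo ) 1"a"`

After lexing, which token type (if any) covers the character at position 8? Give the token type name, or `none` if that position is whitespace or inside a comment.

Answer: NUM

Derivation:
pos=0: emit MINUS '-'
pos=2: emit ID 'foo' (now at pos=5)
pos=6: emit RPAREN ')'
pos=8: emit NUM '1' (now at pos=9)
pos=9: enter STRING mode
pos=9: emit STR "a" (now at pos=12)
DONE. 5 tokens: [MINUS, ID, RPAREN, NUM, STR]
Position 8: char is '1' -> NUM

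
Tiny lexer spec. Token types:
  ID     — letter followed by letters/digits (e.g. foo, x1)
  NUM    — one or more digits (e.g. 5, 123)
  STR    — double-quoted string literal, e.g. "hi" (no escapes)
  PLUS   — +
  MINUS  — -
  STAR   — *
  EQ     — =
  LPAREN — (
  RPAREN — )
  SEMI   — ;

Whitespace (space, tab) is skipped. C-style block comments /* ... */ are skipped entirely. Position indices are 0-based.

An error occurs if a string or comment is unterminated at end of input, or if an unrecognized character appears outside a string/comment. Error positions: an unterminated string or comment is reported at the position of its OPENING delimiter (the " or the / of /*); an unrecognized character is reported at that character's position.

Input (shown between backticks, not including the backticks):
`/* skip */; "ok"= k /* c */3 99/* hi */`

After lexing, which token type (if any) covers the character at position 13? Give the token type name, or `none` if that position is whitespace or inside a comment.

Answer: STR

Derivation:
pos=0: enter COMMENT mode (saw '/*')
exit COMMENT mode (now at pos=10)
pos=10: emit SEMI ';'
pos=12: enter STRING mode
pos=12: emit STR "ok" (now at pos=16)
pos=16: emit EQ '='
pos=18: emit ID 'k' (now at pos=19)
pos=20: enter COMMENT mode (saw '/*')
exit COMMENT mode (now at pos=27)
pos=27: emit NUM '3' (now at pos=28)
pos=29: emit NUM '99' (now at pos=31)
pos=31: enter COMMENT mode (saw '/*')
exit COMMENT mode (now at pos=39)
DONE. 6 tokens: [SEMI, STR, EQ, ID, NUM, NUM]
Position 13: char is 'o' -> STR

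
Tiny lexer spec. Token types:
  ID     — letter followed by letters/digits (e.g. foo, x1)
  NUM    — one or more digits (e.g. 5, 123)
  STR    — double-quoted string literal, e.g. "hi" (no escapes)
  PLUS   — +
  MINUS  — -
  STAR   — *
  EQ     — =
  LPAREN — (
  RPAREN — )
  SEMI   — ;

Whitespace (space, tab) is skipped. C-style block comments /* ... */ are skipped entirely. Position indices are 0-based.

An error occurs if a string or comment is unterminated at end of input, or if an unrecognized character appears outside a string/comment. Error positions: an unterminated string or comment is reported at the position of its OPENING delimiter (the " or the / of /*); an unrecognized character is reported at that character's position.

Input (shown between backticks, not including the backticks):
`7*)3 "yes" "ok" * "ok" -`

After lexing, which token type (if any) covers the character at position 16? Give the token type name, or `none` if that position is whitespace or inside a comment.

pos=0: emit NUM '7' (now at pos=1)
pos=1: emit STAR '*'
pos=2: emit RPAREN ')'
pos=3: emit NUM '3' (now at pos=4)
pos=5: enter STRING mode
pos=5: emit STR "yes" (now at pos=10)
pos=11: enter STRING mode
pos=11: emit STR "ok" (now at pos=15)
pos=16: emit STAR '*'
pos=18: enter STRING mode
pos=18: emit STR "ok" (now at pos=22)
pos=23: emit MINUS '-'
DONE. 9 tokens: [NUM, STAR, RPAREN, NUM, STR, STR, STAR, STR, MINUS]
Position 16: char is '*' -> STAR

Answer: STAR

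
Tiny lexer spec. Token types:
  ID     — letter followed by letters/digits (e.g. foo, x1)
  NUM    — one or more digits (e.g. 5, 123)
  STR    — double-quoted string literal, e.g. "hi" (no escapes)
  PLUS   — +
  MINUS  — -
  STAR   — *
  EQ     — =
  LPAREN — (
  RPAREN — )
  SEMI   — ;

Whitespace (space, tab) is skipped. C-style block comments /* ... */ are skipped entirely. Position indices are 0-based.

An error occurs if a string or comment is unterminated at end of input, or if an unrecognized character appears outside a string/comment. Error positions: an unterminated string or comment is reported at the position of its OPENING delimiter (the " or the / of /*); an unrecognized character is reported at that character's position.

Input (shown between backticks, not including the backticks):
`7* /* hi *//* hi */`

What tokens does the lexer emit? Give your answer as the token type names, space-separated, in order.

Answer: NUM STAR

Derivation:
pos=0: emit NUM '7' (now at pos=1)
pos=1: emit STAR '*'
pos=3: enter COMMENT mode (saw '/*')
exit COMMENT mode (now at pos=11)
pos=11: enter COMMENT mode (saw '/*')
exit COMMENT mode (now at pos=19)
DONE. 2 tokens: [NUM, STAR]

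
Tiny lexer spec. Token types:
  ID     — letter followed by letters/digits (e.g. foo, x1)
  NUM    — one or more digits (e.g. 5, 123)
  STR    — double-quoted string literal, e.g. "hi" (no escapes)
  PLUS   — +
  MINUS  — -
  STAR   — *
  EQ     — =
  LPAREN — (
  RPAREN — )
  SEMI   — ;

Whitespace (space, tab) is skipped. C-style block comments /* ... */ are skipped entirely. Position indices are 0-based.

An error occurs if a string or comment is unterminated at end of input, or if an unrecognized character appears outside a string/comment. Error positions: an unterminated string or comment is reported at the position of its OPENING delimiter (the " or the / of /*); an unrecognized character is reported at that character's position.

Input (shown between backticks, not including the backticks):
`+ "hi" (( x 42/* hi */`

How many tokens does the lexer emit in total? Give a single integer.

Answer: 6

Derivation:
pos=0: emit PLUS '+'
pos=2: enter STRING mode
pos=2: emit STR "hi" (now at pos=6)
pos=7: emit LPAREN '('
pos=8: emit LPAREN '('
pos=10: emit ID 'x' (now at pos=11)
pos=12: emit NUM '42' (now at pos=14)
pos=14: enter COMMENT mode (saw '/*')
exit COMMENT mode (now at pos=22)
DONE. 6 tokens: [PLUS, STR, LPAREN, LPAREN, ID, NUM]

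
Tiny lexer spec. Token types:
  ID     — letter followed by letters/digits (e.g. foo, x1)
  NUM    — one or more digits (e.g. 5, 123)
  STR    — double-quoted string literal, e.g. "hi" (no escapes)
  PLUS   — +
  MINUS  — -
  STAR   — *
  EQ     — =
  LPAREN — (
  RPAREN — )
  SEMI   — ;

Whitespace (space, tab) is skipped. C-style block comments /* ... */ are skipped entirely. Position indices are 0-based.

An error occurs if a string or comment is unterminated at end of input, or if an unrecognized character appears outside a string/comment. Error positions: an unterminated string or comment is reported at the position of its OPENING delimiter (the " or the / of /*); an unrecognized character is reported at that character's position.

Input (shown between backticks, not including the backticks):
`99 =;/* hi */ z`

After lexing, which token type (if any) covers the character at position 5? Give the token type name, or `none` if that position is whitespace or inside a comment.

pos=0: emit NUM '99' (now at pos=2)
pos=3: emit EQ '='
pos=4: emit SEMI ';'
pos=5: enter COMMENT mode (saw '/*')
exit COMMENT mode (now at pos=13)
pos=14: emit ID 'z' (now at pos=15)
DONE. 4 tokens: [NUM, EQ, SEMI, ID]
Position 5: char is '/' -> none

Answer: none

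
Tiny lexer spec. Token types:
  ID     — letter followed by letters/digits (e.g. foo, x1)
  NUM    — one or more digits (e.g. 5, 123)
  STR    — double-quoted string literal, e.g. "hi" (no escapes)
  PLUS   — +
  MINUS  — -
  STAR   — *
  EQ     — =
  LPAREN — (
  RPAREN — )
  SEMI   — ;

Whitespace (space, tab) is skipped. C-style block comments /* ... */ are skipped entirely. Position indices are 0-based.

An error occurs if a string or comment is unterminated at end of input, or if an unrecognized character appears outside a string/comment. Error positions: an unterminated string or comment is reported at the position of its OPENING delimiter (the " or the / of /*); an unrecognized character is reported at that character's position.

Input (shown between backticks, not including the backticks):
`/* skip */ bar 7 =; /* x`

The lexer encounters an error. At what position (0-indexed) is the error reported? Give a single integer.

Answer: 20

Derivation:
pos=0: enter COMMENT mode (saw '/*')
exit COMMENT mode (now at pos=10)
pos=11: emit ID 'bar' (now at pos=14)
pos=15: emit NUM '7' (now at pos=16)
pos=17: emit EQ '='
pos=18: emit SEMI ';'
pos=20: enter COMMENT mode (saw '/*')
pos=20: ERROR — unterminated comment (reached EOF)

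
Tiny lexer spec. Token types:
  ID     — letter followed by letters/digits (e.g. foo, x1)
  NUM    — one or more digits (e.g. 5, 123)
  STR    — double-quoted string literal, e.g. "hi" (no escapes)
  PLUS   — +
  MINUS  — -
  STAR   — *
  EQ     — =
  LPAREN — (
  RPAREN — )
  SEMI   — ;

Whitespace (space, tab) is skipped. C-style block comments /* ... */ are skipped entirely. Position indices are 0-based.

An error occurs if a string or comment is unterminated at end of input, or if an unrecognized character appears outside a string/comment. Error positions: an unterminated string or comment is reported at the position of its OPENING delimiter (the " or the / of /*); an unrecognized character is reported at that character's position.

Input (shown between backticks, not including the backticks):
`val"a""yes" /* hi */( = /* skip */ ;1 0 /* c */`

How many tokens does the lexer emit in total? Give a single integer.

Answer: 8

Derivation:
pos=0: emit ID 'val' (now at pos=3)
pos=3: enter STRING mode
pos=3: emit STR "a" (now at pos=6)
pos=6: enter STRING mode
pos=6: emit STR "yes" (now at pos=11)
pos=12: enter COMMENT mode (saw '/*')
exit COMMENT mode (now at pos=20)
pos=20: emit LPAREN '('
pos=22: emit EQ '='
pos=24: enter COMMENT mode (saw '/*')
exit COMMENT mode (now at pos=34)
pos=35: emit SEMI ';'
pos=36: emit NUM '1' (now at pos=37)
pos=38: emit NUM '0' (now at pos=39)
pos=40: enter COMMENT mode (saw '/*')
exit COMMENT mode (now at pos=47)
DONE. 8 tokens: [ID, STR, STR, LPAREN, EQ, SEMI, NUM, NUM]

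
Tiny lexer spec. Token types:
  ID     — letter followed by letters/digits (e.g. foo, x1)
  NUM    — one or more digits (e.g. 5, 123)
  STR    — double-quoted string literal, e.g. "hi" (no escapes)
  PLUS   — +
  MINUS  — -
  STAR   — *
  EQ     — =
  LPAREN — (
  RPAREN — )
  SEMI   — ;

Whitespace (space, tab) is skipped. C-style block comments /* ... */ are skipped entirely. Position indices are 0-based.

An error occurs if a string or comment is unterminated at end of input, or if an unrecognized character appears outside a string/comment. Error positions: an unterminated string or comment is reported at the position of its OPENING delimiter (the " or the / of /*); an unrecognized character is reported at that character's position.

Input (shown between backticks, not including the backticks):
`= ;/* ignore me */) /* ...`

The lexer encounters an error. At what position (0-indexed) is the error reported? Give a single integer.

pos=0: emit EQ '='
pos=2: emit SEMI ';'
pos=3: enter COMMENT mode (saw '/*')
exit COMMENT mode (now at pos=18)
pos=18: emit RPAREN ')'
pos=20: enter COMMENT mode (saw '/*')
pos=20: ERROR — unterminated comment (reached EOF)

Answer: 20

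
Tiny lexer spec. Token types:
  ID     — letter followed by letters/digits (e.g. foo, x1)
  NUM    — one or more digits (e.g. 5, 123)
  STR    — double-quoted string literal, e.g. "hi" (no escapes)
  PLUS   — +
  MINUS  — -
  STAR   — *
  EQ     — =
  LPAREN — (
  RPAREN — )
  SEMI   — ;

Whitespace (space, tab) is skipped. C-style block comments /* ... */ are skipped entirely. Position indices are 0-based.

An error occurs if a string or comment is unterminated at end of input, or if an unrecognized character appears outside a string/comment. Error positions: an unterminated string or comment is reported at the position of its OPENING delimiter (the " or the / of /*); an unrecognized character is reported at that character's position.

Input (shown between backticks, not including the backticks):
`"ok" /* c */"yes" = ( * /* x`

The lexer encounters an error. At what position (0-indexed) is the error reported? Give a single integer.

Answer: 24

Derivation:
pos=0: enter STRING mode
pos=0: emit STR "ok" (now at pos=4)
pos=5: enter COMMENT mode (saw '/*')
exit COMMENT mode (now at pos=12)
pos=12: enter STRING mode
pos=12: emit STR "yes" (now at pos=17)
pos=18: emit EQ '='
pos=20: emit LPAREN '('
pos=22: emit STAR '*'
pos=24: enter COMMENT mode (saw '/*')
pos=24: ERROR — unterminated comment (reached EOF)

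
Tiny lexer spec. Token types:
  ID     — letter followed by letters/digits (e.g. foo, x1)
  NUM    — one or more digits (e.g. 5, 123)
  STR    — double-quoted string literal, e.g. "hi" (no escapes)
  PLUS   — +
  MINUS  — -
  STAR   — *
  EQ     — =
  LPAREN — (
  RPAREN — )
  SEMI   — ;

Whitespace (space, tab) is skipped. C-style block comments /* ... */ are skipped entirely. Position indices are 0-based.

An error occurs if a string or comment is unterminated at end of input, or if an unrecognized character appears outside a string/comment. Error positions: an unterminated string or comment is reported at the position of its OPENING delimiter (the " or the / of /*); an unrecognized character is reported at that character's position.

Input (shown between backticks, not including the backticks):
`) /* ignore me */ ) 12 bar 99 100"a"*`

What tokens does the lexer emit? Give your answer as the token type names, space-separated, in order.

pos=0: emit RPAREN ')'
pos=2: enter COMMENT mode (saw '/*')
exit COMMENT mode (now at pos=17)
pos=18: emit RPAREN ')'
pos=20: emit NUM '12' (now at pos=22)
pos=23: emit ID 'bar' (now at pos=26)
pos=27: emit NUM '99' (now at pos=29)
pos=30: emit NUM '100' (now at pos=33)
pos=33: enter STRING mode
pos=33: emit STR "a" (now at pos=36)
pos=36: emit STAR '*'
DONE. 8 tokens: [RPAREN, RPAREN, NUM, ID, NUM, NUM, STR, STAR]

Answer: RPAREN RPAREN NUM ID NUM NUM STR STAR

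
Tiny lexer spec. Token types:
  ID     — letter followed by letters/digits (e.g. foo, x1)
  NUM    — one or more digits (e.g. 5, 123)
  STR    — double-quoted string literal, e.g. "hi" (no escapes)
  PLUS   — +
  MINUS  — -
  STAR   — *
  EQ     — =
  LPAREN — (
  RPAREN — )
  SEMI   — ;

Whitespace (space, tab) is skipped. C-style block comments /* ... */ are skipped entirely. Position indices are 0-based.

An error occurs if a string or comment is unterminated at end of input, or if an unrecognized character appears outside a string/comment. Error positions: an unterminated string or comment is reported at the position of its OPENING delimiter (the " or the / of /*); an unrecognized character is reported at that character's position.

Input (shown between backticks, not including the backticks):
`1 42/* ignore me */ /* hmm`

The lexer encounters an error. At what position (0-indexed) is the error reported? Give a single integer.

pos=0: emit NUM '1' (now at pos=1)
pos=2: emit NUM '42' (now at pos=4)
pos=4: enter COMMENT mode (saw '/*')
exit COMMENT mode (now at pos=19)
pos=20: enter COMMENT mode (saw '/*')
pos=20: ERROR — unterminated comment (reached EOF)

Answer: 20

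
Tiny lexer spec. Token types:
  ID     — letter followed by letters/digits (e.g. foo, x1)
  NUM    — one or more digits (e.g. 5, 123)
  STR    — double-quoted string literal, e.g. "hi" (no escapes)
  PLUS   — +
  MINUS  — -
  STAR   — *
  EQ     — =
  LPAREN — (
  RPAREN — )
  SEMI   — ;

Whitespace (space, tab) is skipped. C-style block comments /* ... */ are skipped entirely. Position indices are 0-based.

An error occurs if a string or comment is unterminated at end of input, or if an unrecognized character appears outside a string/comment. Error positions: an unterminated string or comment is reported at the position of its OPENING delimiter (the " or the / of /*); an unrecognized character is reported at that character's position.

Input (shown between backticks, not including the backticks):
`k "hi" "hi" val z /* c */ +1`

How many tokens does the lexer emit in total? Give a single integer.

Answer: 7

Derivation:
pos=0: emit ID 'k' (now at pos=1)
pos=2: enter STRING mode
pos=2: emit STR "hi" (now at pos=6)
pos=7: enter STRING mode
pos=7: emit STR "hi" (now at pos=11)
pos=12: emit ID 'val' (now at pos=15)
pos=16: emit ID 'z' (now at pos=17)
pos=18: enter COMMENT mode (saw '/*')
exit COMMENT mode (now at pos=25)
pos=26: emit PLUS '+'
pos=27: emit NUM '1' (now at pos=28)
DONE. 7 tokens: [ID, STR, STR, ID, ID, PLUS, NUM]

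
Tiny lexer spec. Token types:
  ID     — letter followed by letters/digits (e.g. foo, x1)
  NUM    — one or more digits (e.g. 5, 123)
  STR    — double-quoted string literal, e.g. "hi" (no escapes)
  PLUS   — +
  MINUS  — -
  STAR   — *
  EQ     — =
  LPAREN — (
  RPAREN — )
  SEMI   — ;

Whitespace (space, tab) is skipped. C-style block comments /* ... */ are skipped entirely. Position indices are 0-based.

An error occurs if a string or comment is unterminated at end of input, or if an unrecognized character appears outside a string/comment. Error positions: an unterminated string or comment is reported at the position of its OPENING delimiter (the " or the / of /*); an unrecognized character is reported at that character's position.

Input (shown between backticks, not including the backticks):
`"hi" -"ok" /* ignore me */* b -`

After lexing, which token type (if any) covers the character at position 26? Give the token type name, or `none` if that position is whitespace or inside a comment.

Answer: STAR

Derivation:
pos=0: enter STRING mode
pos=0: emit STR "hi" (now at pos=4)
pos=5: emit MINUS '-'
pos=6: enter STRING mode
pos=6: emit STR "ok" (now at pos=10)
pos=11: enter COMMENT mode (saw '/*')
exit COMMENT mode (now at pos=26)
pos=26: emit STAR '*'
pos=28: emit ID 'b' (now at pos=29)
pos=30: emit MINUS '-'
DONE. 6 tokens: [STR, MINUS, STR, STAR, ID, MINUS]
Position 26: char is '*' -> STAR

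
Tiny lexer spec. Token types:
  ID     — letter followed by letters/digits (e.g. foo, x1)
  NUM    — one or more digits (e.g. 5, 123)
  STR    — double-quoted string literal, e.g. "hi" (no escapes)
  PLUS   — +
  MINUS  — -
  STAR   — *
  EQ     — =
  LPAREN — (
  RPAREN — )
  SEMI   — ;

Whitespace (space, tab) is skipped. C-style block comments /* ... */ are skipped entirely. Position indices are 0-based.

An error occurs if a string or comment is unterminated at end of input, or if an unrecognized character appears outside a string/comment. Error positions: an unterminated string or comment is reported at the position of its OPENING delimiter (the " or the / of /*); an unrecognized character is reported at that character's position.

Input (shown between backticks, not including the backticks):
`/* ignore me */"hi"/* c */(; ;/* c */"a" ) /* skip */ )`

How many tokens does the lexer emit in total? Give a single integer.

Answer: 7

Derivation:
pos=0: enter COMMENT mode (saw '/*')
exit COMMENT mode (now at pos=15)
pos=15: enter STRING mode
pos=15: emit STR "hi" (now at pos=19)
pos=19: enter COMMENT mode (saw '/*')
exit COMMENT mode (now at pos=26)
pos=26: emit LPAREN '('
pos=27: emit SEMI ';'
pos=29: emit SEMI ';'
pos=30: enter COMMENT mode (saw '/*')
exit COMMENT mode (now at pos=37)
pos=37: enter STRING mode
pos=37: emit STR "a" (now at pos=40)
pos=41: emit RPAREN ')'
pos=43: enter COMMENT mode (saw '/*')
exit COMMENT mode (now at pos=53)
pos=54: emit RPAREN ')'
DONE. 7 tokens: [STR, LPAREN, SEMI, SEMI, STR, RPAREN, RPAREN]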